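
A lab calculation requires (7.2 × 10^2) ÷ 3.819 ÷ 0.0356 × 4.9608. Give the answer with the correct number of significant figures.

(7.2 × 10^2) ÷ 3.819 ÷ 0.0356 × 4.9608 = 26271.4811513…
Multiplication/division keeps the fewest significant figures: 7.2 × 10^2 → 2 s.f., 3.819 → 4 s.f., 0.0356 → 3 s.f., 4.9608 → 5 s.f.; limit is 2.
Rounded to 2 significant figures: 2.6 × 10^4.

2.6 × 10^4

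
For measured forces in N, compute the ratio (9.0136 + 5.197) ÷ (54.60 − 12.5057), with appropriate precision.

0.3376

9.0136 + 5.197 = 14.2106, limited to 3 d.p. → 5 s.f.; 54.60 − 12.5057 = 42.0943, limited to 2 d.p. → 4 s.f.
Carrying full precision, 14.2106 ÷ 42.0943 = 0.337589649905…; keep min(5, 4) = 4 s.f.
Rounded to 4 significant figures: 0.3376.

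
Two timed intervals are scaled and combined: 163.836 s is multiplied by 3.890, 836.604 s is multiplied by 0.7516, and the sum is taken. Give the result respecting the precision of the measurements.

163.836 × 3.890 = 637.32204 → 637.3 s (4 s.f., last digit at the 10^-1 place).
836.604 × 0.7516 = 628.7915664 → 628.8 s (4 s.f., last digit at the 10^-1 place).
Sum: 1266.1136064 s; keep the coarser place, 10^-1.
Result: 1.2661 × 10³ s.

1.2661 × 10³ s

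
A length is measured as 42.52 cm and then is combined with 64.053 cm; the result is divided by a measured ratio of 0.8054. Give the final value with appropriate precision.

1.323 × 10² cm

42.52 cm + 64.053 cm = 106.573 cm; the sum is limited to 2 decimal places (5 s.f.).
Carrying full precision, 106.573 ÷ 0.8054 = 132.323069282… cm; 0.8054 has 4 s.f., so the result keeps min(5, 4) = 4 s.f.
Rounded to 4 significant figures: 1.323 × 10² cm.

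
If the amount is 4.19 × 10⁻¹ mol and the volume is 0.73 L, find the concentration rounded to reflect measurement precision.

concentration = 4.19 × 10⁻¹ mol ÷ 0.73 L = 0.57397260274… mol/L.
4.19 × 10⁻¹ has 3 significant figures; 0.73 has 2.
Division/multiplication keeps the fewest: 2 significant figures.
Rounded: 0.57 mol/L.

0.57 mol/L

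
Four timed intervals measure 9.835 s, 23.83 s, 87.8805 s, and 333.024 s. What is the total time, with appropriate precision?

9.835 s + 23.83 s + 87.8805 s + 333.024 s = 454.5695 s.
Addition/subtraction keeps the fewest decimal places: 9.835 → 3 decimal places, 23.83 → 2 decimal places, 87.8805 → 4 decimal places, 333.024 → 3 decimal places; limit is 2.
Rounded to 2 decimal places: 454.57 s.

454.57 s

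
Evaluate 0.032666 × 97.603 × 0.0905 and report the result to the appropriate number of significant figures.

0.032666 × 97.603 × 0.0905 = 0.288541113619
Multiplication/division keeps the fewest significant figures: 0.032666 → 5 s.f., 97.603 → 5 s.f., 0.0905 → 3 s.f.; limit is 3.
Rounded to 3 significant figures: 0.289.

0.289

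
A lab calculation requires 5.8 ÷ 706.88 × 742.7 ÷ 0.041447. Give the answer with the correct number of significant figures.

1.5 × 10^2

5.8 ÷ 706.88 × 742.7 ÷ 0.041447 = 147.028870929…
Multiplication/division keeps the fewest significant figures: 5.8 → 2 s.f., 706.88 → 5 s.f., 742.7 → 4 s.f., 0.041447 → 5 s.f.; limit is 2.
Rounded to 2 significant figures: 1.5 × 10^2.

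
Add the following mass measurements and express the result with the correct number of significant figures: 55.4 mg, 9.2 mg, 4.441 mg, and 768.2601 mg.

837.3 mg

55.4 mg + 9.2 mg + 4.441 mg + 768.2601 mg = 837.3011 mg.
Addition/subtraction keeps the fewest decimal places: 55.4 → 1 decimal place, 9.2 → 1 decimal place, 4.441 → 3 decimal places, 768.2601 → 4 decimal places; limit is 1.
Rounded to 1 decimal place: 837.3 mg.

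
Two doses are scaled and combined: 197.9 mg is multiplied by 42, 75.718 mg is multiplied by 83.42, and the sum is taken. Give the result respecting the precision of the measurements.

197.9 × 42 = 8311.8 → 8.3 × 10³ mg (2 s.f., last digit at the 10^2 place).
75.718 × 83.42 = 6316.39556 → 6316 mg (4 s.f., last digit at the 10^0 place).
Sum: 14628.19556 mg; keep the coarser place, 10^2.
Result: 1.46 × 10⁴ mg.

1.46 × 10⁴ mg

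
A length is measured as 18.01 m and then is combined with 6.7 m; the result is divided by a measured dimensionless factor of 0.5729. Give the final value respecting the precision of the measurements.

43.1 m

18.01 m + 6.7 m = 24.71 m; the sum is limited to 1 decimal place (3 s.f.).
Carrying full precision, 24.71 ÷ 0.5729 = 43.1314365509… m; 0.5729 has 4 s.f., so the result keeps min(3, 4) = 3 s.f.
Rounded to 3 significant figures: 43.1 m.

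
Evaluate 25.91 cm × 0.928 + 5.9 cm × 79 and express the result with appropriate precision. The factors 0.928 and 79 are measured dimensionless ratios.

25.91 × 0.928 = 24.04448 → 24.0 cm (3 s.f., last digit at the 10^-1 place).
5.9 × 79 = 466.1 → 4.7 × 10² cm (2 s.f., last digit at the 10^1 place).
Sum: 490.14448 cm; keep the coarser place, 10^1.
Result: 4.9 × 10² cm.

4.9 × 10² cm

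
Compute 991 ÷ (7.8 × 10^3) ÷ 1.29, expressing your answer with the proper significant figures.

0.098

991 ÷ (7.8 × 10^3) ÷ 1.29 = 0.0984893659312…
Multiplication/division keeps the fewest significant figures: 991 → 3 s.f., 7.8 × 10^3 → 2 s.f., 1.29 → 3 s.f.; limit is 2.
Rounded to 2 significant figures: 0.098.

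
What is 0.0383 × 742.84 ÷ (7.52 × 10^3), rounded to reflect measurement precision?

0.0383 × 742.84 ÷ (7.52 × 10^3) = 0.00378334734043…
Multiplication/division keeps the fewest significant figures: 0.0383 → 3 s.f., 742.84 → 5 s.f., 7.52 × 10^3 → 3 s.f.; limit is 3.
Rounded to 3 significant figures: 3.78 × 10^-3.

3.78 × 10^-3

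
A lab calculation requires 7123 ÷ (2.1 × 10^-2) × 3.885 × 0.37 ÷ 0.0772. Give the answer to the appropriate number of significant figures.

6.3 × 10^6

7123 ÷ (2.1 × 10^-2) × 3.885 × 0.37 ÷ 0.0772 = 6315665.15544…
Multiplication/division keeps the fewest significant figures: 7123 → 4 s.f., 2.1 × 10^-2 → 2 s.f., 3.885 → 4 s.f., 0.37 → 2 s.f., 0.0772 → 3 s.f.; limit is 2.
Rounded to 2 significant figures: 6.3 × 10^6.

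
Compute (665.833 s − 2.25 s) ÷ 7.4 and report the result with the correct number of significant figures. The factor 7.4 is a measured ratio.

665.833 s − 2.25 s = 663.583 s; the difference is limited to 2 decimal places (5 s.f.).
Carrying full precision, 663.583 ÷ 7.4 = 89.6733783784… s; 7.4 has 2 s.f., so the result keeps min(5, 2) = 2 s.f.
Rounded to 2 significant figures: 9.0 × 10¹ s.

9.0 × 10¹ s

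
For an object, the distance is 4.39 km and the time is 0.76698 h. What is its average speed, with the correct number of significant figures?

5.72 km/h

average speed = 4.39 km ÷ 0.76698 h = 5.72374768573… km/h.
4.39 has 3 significant figures; 0.76698 has 5.
Division/multiplication keeps the fewest: 3 significant figures.
Rounded: 5.72 km/h.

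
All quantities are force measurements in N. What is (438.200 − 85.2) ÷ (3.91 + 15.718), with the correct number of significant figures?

438.200 − 85.2 = 353.000, limited to 1 d.p. → 4 s.f.; 3.91 + 15.718 = 19.628, limited to 2 d.p. → 4 s.f.
Carrying full precision, 353.000 ÷ 19.628 = 17.9845119217…; keep min(4, 4) = 4 s.f.
Rounded to 4 significant figures: 17.98.

17.98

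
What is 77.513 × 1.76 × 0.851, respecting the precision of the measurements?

77.513 × 1.76 × 0.851 = 116.09587088
Multiplication/division keeps the fewest significant figures: 77.513 → 5 s.f., 1.76 → 3 s.f., 0.851 → 3 s.f.; limit is 3.
Rounded to 3 significant figures: 116.

116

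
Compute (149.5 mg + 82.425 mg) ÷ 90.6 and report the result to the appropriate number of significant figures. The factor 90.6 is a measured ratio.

149.5 mg + 82.425 mg = 231.925 mg; the sum is limited to 1 decimal place (4 s.f.).
Carrying full precision, 231.925 ÷ 90.6 = 2.5598785872… mg; 90.6 has 3 s.f., so the result keeps min(4, 3) = 3 s.f.
Rounded to 3 significant figures: 2.56 mg.

2.56 mg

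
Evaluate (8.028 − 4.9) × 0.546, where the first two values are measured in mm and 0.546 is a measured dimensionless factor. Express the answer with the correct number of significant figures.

8.028 mm − 4.9 mm = 3.128 mm; the difference is limited to 1 decimal place (2 s.f.).
Carrying full precision, 3.128 × 0.546 = 1.707888 mm; 0.546 has 3 s.f., so the result keeps min(2, 3) = 2 s.f.
Rounded to 2 significant figures: 1.7 mm.

1.7 mm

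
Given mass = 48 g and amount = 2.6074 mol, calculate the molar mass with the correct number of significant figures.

18 g/mol

molar mass = 48 g ÷ 2.6074 mol = 18.4091432078… g/mol.
48 has 2 significant figures; 2.6074 has 5.
Division/multiplication keeps the fewest: 2 significant figures.
Rounded: 18 g/mol.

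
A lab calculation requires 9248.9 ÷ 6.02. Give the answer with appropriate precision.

1.54 × 10^3

9248.9 ÷ 6.02 = 1536.36212625…
Multiplication/division keeps the fewest significant figures: 9248.9 → 5 s.f., 6.02 → 3 s.f.; limit is 3.
Rounded to 3 significant figures: 1.54 × 10^3.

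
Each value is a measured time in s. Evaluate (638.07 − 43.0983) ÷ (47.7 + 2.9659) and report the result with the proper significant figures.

638.07 − 43.0983 = 594.9717, limited to 2 d.p. → 5 s.f.; 47.7 + 2.9659 = 50.6659, limited to 1 d.p. → 3 s.f.
Carrying full precision, 594.9717 ÷ 50.6659 = 11.7430401907…; keep min(5, 3) = 3 s.f.
Rounded to 3 significant figures: 11.7.

11.7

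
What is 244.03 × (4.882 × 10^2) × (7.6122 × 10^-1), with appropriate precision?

9.069 × 10^4

244.03 × (4.882 × 10^2) × (7.6122 × 10^-1) = 90688.2842041…
Multiplication/division keeps the fewest significant figures: 244.03 → 5 s.f., 4.882 × 10^2 → 4 s.f., 7.6122 × 10^-1 → 5 s.f.; limit is 4.
Rounded to 4 significant figures: 9.069 × 10^4.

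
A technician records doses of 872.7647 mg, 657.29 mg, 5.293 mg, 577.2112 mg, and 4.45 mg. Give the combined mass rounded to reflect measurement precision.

872.7647 mg + 657.29 mg + 5.293 mg + 577.2112 mg + 4.45 mg = 2117.0089 mg.
Addition/subtraction keeps the fewest decimal places: 872.7647 → 4 decimal places, 657.29 → 2 decimal places, 5.293 → 3 decimal places, 577.2112 → 4 decimal places, 4.45 → 2 decimal places; limit is 2.
Rounded to 2 decimal places: 2117.01 mg.

2117.01 mg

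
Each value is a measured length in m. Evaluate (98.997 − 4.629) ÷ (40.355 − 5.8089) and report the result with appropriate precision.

98.997 − 4.629 = 94.368, limited to 3 d.p. → 5 s.f.; 40.355 − 5.8089 = 34.5461, limited to 3 d.p. → 5 s.f.
Carrying full precision, 94.368 ÷ 34.5461 = 2.73165422436…; keep min(5, 5) = 5 s.f.
Rounded to 5 significant figures: 2.7317.

2.7317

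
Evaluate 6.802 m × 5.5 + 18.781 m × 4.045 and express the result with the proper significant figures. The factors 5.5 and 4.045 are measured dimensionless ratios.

113 m

6.802 × 5.5 = 37.411 → 37 m (2 s.f., last digit at the 10^0 place).
18.781 × 4.045 = 75.969145 → 75.97 m (4 s.f., last digit at the 10^-2 place).
Sum: 113.380145 m; keep the coarser place, 10^0.
Result: 113 m.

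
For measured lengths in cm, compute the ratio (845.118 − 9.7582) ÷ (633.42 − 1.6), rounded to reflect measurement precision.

845.118 − 9.7582 = 835.3598, limited to 3 d.p. → 6 s.f.; 633.42 − 1.6 = 631.82, limited to 1 d.p. → 4 s.f.
Carrying full precision, 835.3598 ÷ 631.82 = 1.3221483967…; keep min(6, 4) = 4 s.f.
Rounded to 4 significant figures: 1.322.

1.322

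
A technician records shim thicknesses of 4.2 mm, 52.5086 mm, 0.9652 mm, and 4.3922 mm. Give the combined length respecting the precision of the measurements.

4.2 mm + 52.5086 mm + 0.9652 mm + 4.3922 mm = 62.0660 mm.
Addition/subtraction keeps the fewest decimal places: 4.2 → 1 decimal place, 52.5086 → 4 decimal places, 0.9652 → 4 decimal places, 4.3922 → 4 decimal places; limit is 1.
Rounded to 1 decimal place: 62.1 mm.

62.1 mm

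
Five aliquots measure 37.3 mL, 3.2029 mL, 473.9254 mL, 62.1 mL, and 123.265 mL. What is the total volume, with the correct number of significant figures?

699.8 mL

37.3 mL + 3.2029 mL + 473.9254 mL + 62.1 mL + 123.265 mL = 699.7933 mL.
Addition/subtraction keeps the fewest decimal places: 37.3 → 1 decimal place, 3.2029 → 4 decimal places, 473.9254 → 4 decimal places, 62.1 → 1 decimal place, 123.265 → 3 decimal places; limit is 1.
Rounded to 1 decimal place: 699.8 mL.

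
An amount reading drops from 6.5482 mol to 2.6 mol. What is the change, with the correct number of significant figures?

3.9 mol

6.5482 mol − 2.6 mol = 3.9482 mol.
Addition/subtraction keeps the fewest decimal places: 6.5482 → 4 decimal places, 2.6 → 1 decimal place; limit is 1.
Rounded to 1 decimal place: 3.9 mol.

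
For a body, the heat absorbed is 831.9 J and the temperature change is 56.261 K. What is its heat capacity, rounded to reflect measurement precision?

heat capacity = 831.9 J ÷ 56.261 K = 14.7864417625… J/K.
831.9 has 4 significant figures; 56.261 has 5.
Division/multiplication keeps the fewest: 4 significant figures.
Rounded: 14.79 J/K.

14.79 J/K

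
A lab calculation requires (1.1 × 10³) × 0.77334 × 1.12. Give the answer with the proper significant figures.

(1.1 × 10³) × 0.77334 × 1.12 = 952.75488
Multiplication/division keeps the fewest significant figures: 1.1 × 10³ → 2 s.f., 0.77334 → 5 s.f., 1.12 → 3 s.f.; limit is 2.
Rounded to 2 significant figures: 9.5 × 10².

9.5 × 10²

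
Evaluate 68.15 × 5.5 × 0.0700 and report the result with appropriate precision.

26

68.15 × 5.5 × 0.0700 = 26.23775
Multiplication/division keeps the fewest significant figures: 68.15 → 4 s.f., 5.5 → 2 s.f., 0.0700 → 3 s.f.; limit is 2.
Rounded to 2 significant figures: 26.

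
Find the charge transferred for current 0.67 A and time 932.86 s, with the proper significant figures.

6.3 × 10² C

charge transferred = 0.67 A × 932.86 s = 625.0162 C.
0.67 has 2 significant figures; 932.86 has 5.
Division/multiplication keeps the fewest: 2 significant figures.
Rounded: 6.3 × 10² C.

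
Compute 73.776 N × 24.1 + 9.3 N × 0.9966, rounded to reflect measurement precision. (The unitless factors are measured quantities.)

1.79 × 10^3 N

73.776 × 24.1 = 1778.0016 → 1.78 × 10^3 N (3 s.f., last digit at the 10^1 place).
9.3 × 0.9966 = 9.26838 → 9.3 N (2 s.f., last digit at the 10^-1 place).
Sum: 1787.26998 N; keep the coarser place, 10^1.
Result: 1.79 × 10^3 N.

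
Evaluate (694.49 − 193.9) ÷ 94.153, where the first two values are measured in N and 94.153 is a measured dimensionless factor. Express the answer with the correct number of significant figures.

694.49 N − 193.9 N = 500.59 N; the difference is limited to 1 decimal place (4 s.f.).
Carrying full precision, 500.59 ÷ 94.153 = 5.31677163765… N; 94.153 has 5 s.f., so the result keeps min(4, 5) = 4 s.f.
Rounded to 4 significant figures: 5.317 N.

5.317 N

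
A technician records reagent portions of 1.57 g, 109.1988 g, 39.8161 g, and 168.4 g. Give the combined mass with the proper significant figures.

1.57 g + 109.1988 g + 39.8161 g + 168.4 g = 318.9849 g.
Addition/subtraction keeps the fewest decimal places: 1.57 → 2 decimal places, 109.1988 → 4 decimal places, 39.8161 → 4 decimal places, 168.4 → 1 decimal place; limit is 1.
Rounded to 1 decimal place: 319.0 g.

319.0 g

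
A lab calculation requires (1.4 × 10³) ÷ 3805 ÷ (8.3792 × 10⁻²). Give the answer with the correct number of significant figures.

(1.4 × 10³) ÷ 3805 ÷ (8.3792 × 10⁻²) = 4.39107462644…
Multiplication/division keeps the fewest significant figures: 1.4 × 10³ → 2 s.f., 3805 → 4 s.f., 8.3792 × 10⁻² → 5 s.f.; limit is 2.
Rounded to 2 significant figures: 4.4.

4.4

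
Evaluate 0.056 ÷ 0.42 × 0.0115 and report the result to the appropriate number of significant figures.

0.0015

0.056 ÷ 0.42 × 0.0115 = 0.00153333333333…
Multiplication/division keeps the fewest significant figures: 0.056 → 2 s.f., 0.42 → 2 s.f., 0.0115 → 3 s.f.; limit is 2.
Rounded to 2 significant figures: 0.0015.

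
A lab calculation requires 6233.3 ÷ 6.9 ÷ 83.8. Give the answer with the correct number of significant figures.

6233.3 ÷ 6.9 ÷ 83.8 = 10.780152883…
Multiplication/division keeps the fewest significant figures: 6233.3 → 5 s.f., 6.9 → 2 s.f., 83.8 → 3 s.f.; limit is 2.
Rounded to 2 significant figures: 11.

11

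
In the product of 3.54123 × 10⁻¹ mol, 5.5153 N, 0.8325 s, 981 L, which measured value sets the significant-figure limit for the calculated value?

981 L

3.54123 × 10⁻¹ mol → 6 s.f.; 5.5153 N → 5 s.f.; 0.8325 s → 4 s.f.; 981 L → 3 s.f.
The fewest is 3 significant figures, from 981 L.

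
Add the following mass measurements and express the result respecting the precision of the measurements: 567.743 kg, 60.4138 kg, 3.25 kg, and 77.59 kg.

567.743 kg + 60.4138 kg + 3.25 kg + 77.59 kg = 708.9968 kg.
Addition/subtraction keeps the fewest decimal places: 567.743 → 3 decimal places, 60.4138 → 4 decimal places, 3.25 → 2 decimal places, 77.59 → 2 decimal places; limit is 2.
Rounded to 2 decimal places: 709.00 kg.

709.00 kg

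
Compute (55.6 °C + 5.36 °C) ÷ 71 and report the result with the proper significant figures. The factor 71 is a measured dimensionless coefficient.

0.86 °C

55.6 °C + 5.36 °C = 60.96 °C; the sum is limited to 1 decimal place (3 s.f.).
Carrying full precision, 60.96 ÷ 71 = 0.858591549296… °C; 71 has 2 s.f., so the result keeps min(3, 2) = 2 s.f.
Rounded to 2 significant figures: 0.86 °C.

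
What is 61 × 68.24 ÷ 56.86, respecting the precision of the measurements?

73

61 × 68.24 ÷ 56.86 = 73.2085824833…
Multiplication/division keeps the fewest significant figures: 61 → 2 s.f., 68.24 → 4 s.f., 56.86 → 4 s.f.; limit is 2.
Rounded to 2 significant figures: 73.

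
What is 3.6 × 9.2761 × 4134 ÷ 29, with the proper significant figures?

4.8 × 10^3

3.6 × 9.2761 × 4134 ÷ 29 = 4760.36657379…
Multiplication/division keeps the fewest significant figures: 3.6 → 2 s.f., 9.2761 → 5 s.f., 4134 → 4 s.f., 29 → 2 s.f.; limit is 2.
Rounded to 2 significant figures: 4.8 × 10^3.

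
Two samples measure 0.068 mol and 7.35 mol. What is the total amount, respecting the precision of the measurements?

7.42 mol

0.068 mol + 7.35 mol = 7.418 mol.
Addition/subtraction keeps the fewest decimal places: 0.068 → 3 decimal places, 7.35 → 2 decimal places; limit is 2.
Rounded to 2 decimal places: 7.42 mol.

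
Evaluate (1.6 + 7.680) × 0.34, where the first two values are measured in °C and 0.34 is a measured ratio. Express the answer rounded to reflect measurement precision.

1.6 °C + 7.680 °C = 9.280 °C; the sum is limited to 1 decimal place (2 s.f.).
Carrying full precision, 9.280 × 0.34 = 3.1552 °C; 0.34 has 2 s.f., so the result keeps min(2, 2) = 2 s.f.
Rounded to 2 significant figures: 3.2 °C.

3.2 °C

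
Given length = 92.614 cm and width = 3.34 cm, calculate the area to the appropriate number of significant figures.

309 cm²

area = 92.614 cm × 3.34 cm = 309.33076 cm².
92.614 has 5 significant figures; 3.34 has 3.
Division/multiplication keeps the fewest: 3 significant figures.
Rounded: 309 cm².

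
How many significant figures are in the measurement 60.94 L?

4

60.94: zeros between nonzero digits are significant.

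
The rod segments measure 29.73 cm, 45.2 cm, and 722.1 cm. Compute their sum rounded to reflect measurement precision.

29.73 cm + 45.2 cm + 722.1 cm = 797.03 cm.
Addition/subtraction keeps the fewest decimal places: 29.73 → 2 decimal places, 45.2 → 1 decimal place, 722.1 → 1 decimal place; limit is 1.
Rounded to 1 decimal place: 797.0 cm.

797.0 cm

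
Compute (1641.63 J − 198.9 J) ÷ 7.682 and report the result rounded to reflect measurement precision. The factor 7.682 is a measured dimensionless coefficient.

1641.63 J − 198.9 J = 1442.73 J; the difference is limited to 1 decimal place (5 s.f.).
Carrying full precision, 1442.73 ÷ 7.682 = 187.806560791… J; 7.682 has 4 s.f., so the result keeps min(5, 4) = 4 s.f.
Rounded to 4 significant figures: 187.8 J.

187.8 J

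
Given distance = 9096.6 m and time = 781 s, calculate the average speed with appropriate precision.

average speed = 9096.6 m ÷ 781 s = 11.6473751601… m/s.
9096.6 has 5 significant figures; 781 has 3.
Division/multiplication keeps the fewest: 3 significant figures.
Rounded: 11.6 m/s.

11.6 m/s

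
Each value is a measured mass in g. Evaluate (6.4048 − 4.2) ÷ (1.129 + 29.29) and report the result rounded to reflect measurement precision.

6.4048 − 4.2 = 2.2048, limited to 1 d.p. → 2 s.f.; 1.129 + 29.29 = 30.419, limited to 2 d.p. → 4 s.f.
Carrying full precision, 2.2048 ÷ 30.419 = 0.072481015155…; keep min(2, 4) = 2 s.f.
Rounded to 2 significant figures: 0.072.

0.072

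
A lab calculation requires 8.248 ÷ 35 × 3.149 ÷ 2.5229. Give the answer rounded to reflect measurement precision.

8.248 ÷ 35 × 3.149 ÷ 2.5229 = 0.294139420055…
Multiplication/division keeps the fewest significant figures: 8.248 → 4 s.f., 35 → 2 s.f., 3.149 → 4 s.f., 2.5229 → 5 s.f.; limit is 2.
Rounded to 2 significant figures: 0.29.

0.29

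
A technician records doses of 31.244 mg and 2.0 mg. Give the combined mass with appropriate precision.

33.2 mg

31.244 mg + 2.0 mg = 33.244 mg.
Addition/subtraction keeps the fewest decimal places: 31.244 → 3 decimal places, 2.0 → 1 decimal place; limit is 1.
Rounded to 1 decimal place: 33.2 mg.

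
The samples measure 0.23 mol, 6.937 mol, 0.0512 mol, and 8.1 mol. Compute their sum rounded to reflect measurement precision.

15.3 mol

0.23 mol + 6.937 mol + 0.0512 mol + 8.1 mol = 15.3182 mol.
Addition/subtraction keeps the fewest decimal places: 0.23 → 2 decimal places, 6.937 → 3 decimal places, 0.0512 → 4 decimal places, 8.1 → 1 decimal place; limit is 1.
Rounded to 1 decimal place: 15.3 mol.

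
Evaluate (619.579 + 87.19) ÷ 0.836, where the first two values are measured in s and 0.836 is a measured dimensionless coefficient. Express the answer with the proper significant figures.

619.579 s + 87.19 s = 706.769 s; the sum is limited to 2 decimal places (5 s.f.).
Carrying full precision, 706.769 ÷ 0.836 = 845.417464115… s; 0.836 has 3 s.f., so the result keeps min(5, 3) = 3 s.f.
Rounded to 3 significant figures: 845 s.

845 s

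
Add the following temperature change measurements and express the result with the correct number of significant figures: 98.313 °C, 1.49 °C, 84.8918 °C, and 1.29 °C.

98.313 °C + 1.49 °C + 84.8918 °C + 1.29 °C = 185.9848 °C.
Addition/subtraction keeps the fewest decimal places: 98.313 → 3 decimal places, 1.49 → 2 decimal places, 84.8918 → 4 decimal places, 1.29 → 2 decimal places; limit is 2.
Rounded to 2 decimal places: 185.98 °C.

185.98 °C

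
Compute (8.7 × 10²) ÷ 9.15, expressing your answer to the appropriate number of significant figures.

95

(8.7 × 10²) ÷ 9.15 = 95.0819672131…
Multiplication/division keeps the fewest significant figures: 8.7 × 10² → 2 s.f., 9.15 → 3 s.f.; limit is 2.
Rounded to 2 significant figures: 95.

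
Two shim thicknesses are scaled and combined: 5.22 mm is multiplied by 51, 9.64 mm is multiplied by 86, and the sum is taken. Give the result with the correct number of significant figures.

5.22 × 51 = 266.22 → 2.7 × 10^2 mm (2 s.f., last digit at the 10^1 place).
9.64 × 86 = 829.04 → 8.3 × 10^2 mm (2 s.f., last digit at the 10^1 place).
Sum: 1095.26 mm; keep the coarser place, 10^1.
Result: 1.10 × 10^3 mm.

1.10 × 10^3 mm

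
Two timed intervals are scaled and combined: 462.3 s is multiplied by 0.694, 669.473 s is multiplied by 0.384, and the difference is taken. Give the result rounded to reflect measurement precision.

462.3 × 0.694 = 320.8362 → 321 s (3 s.f., last digit at the 10^0 place).
669.473 × 0.384 = 257.077632 → 257 s (3 s.f., last digit at the 10^0 place).
Difference: 63.758568 s; keep the coarser place, 10^0.
Result: 64 s.

64 s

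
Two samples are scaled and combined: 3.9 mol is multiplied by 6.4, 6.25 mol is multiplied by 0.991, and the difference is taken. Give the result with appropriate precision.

19 mol

3.9 × 6.4 = 24.96 → 25 mol (2 s.f., last digit at the 10^0 place).
6.25 × 0.991 = 6.19375 → 6.19 mol (3 s.f., last digit at the 10^-2 place).
Difference: 18.76625 mol; keep the coarser place, 10^0.
Result: 19 mol.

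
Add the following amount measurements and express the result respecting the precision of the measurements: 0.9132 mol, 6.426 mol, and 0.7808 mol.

8.120 mol

0.9132 mol + 6.426 mol + 0.7808 mol = 8.1200 mol.
Addition/subtraction keeps the fewest decimal places: 0.9132 → 4 decimal places, 6.426 → 3 decimal places, 0.7808 → 4 decimal places; limit is 3.
Rounded to 3 decimal places: 8.120 mol.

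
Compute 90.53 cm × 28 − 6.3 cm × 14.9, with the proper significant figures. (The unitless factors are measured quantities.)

2.4 × 10^3 cm

90.53 × 28 = 2534.84 → 2.5 × 10^3 cm (2 s.f., last digit at the 10^2 place).
6.3 × 14.9 = 93.87 → 94 cm (2 s.f., last digit at the 10^0 place).
Difference: 2440.97 cm; keep the coarser place, 10^2.
Result: 2.4 × 10^3 cm.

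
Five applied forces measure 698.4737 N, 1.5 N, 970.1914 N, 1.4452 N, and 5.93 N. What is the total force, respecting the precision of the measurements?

698.4737 N + 1.5 N + 970.1914 N + 1.4452 N + 5.93 N = 1677.5403 N.
Addition/subtraction keeps the fewest decimal places: 698.4737 → 4 decimal places, 1.5 → 1 decimal place, 970.1914 → 4 decimal places, 1.4452 → 4 decimal places, 5.93 → 2 decimal places; limit is 1.
Rounded to 1 decimal place: 1.6775 × 10^3 N.

1.6775 × 10^3 N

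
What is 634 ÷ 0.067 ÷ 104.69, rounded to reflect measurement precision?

90.

634 ÷ 0.067 ÷ 104.69 = 90.3876833238…
Multiplication/division keeps the fewest significant figures: 634 → 3 s.f., 0.067 → 2 s.f., 104.69 → 5 s.f.; limit is 2.
Rounded to 2 significant figures: 90.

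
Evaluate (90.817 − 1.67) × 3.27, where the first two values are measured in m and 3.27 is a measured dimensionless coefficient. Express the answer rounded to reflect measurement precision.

90.817 m − 1.67 m = 89.147 m; the difference is limited to 2 decimal places (4 s.f.).
Carrying full precision, 89.147 × 3.27 = 291.51069 m; 3.27 has 3 s.f., so the result keeps min(4, 3) = 3 s.f.
Rounded to 3 significant figures: 292 m.

292 m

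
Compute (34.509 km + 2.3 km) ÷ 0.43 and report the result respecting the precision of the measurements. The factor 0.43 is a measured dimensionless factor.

86 km

34.509 km + 2.3 km = 36.809 km; the sum is limited to 1 decimal place (3 s.f.).
Carrying full precision, 36.809 ÷ 0.43 = 85.6023255814… km; 0.43 has 2 s.f., so the result keeps min(3, 2) = 2 s.f.
Rounded to 2 significant figures: 86 km.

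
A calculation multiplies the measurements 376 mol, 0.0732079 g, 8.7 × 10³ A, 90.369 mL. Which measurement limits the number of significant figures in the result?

8.7 × 10³ A

376 mol → 3 s.f.; 0.0732079 g → 6 s.f.; 8.7 × 10³ A → 2 s.f.; 90.369 mL → 5 s.f.
The fewest is 2 significant figures, from 8.7 × 10³ A.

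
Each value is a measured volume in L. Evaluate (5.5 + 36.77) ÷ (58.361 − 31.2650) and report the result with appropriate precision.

5.5 + 36.77 = 42.27, limited to 1 d.p. → 3 s.f.; 58.361 − 31.2650 = 27.0960, limited to 3 d.p. → 5 s.f.
Carrying full precision, 42.27 ÷ 27.0960 = 1.5600088574…; keep min(3, 5) = 3 s.f.
Rounded to 3 significant figures: 1.56.

1.56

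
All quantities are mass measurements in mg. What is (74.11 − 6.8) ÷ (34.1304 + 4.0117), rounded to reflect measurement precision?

74.11 − 6.8 = 67.31, limited to 1 d.p. → 3 s.f.; 34.1304 + 4.0117 = 38.1421, limited to 4 d.p. → 6 s.f.
Carrying full precision, 67.31 ÷ 38.1421 = 1.7647166779…; keep min(3, 6) = 3 s.f.
Rounded to 3 significant figures: 1.76.

1.76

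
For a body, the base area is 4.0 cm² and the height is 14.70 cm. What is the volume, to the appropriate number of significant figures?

59 cm³

volume = 4.0 cm² × 14.70 cm = 58.8 cm³.
4.0 has 2 significant figures; 14.70 has 4.
Division/multiplication keeps the fewest: 2 significant figures.
Rounded: 59 cm³.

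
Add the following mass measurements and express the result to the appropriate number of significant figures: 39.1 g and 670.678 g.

39.1 g + 670.678 g = 709.778 g.
Addition/subtraction keeps the fewest decimal places: 39.1 → 1 decimal place, 670.678 → 3 decimal places; limit is 1.
Rounded to 1 decimal place: 709.8 g.

709.8 g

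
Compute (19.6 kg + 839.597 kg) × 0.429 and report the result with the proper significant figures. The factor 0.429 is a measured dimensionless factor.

369 kg

19.6 kg + 839.597 kg = 859.197 kg; the sum is limited to 1 decimal place (4 s.f.).
Carrying full precision, 859.197 × 0.429 = 368.595513 kg; 0.429 has 3 s.f., so the result keeps min(4, 3) = 3 s.f.
Rounded to 3 significant figures: 369 kg.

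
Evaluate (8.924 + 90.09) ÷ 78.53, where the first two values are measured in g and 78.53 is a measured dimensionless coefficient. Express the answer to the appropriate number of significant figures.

8.924 g + 90.09 g = 99.014 g; the sum is limited to 2 decimal places (4 s.f.).
Carrying full precision, 99.014 ÷ 78.53 = 1.26084298994… g; 78.53 has 4 s.f., so the result keeps min(4, 4) = 4 s.f.
Rounded to 4 significant figures: 1.261 g.

1.261 g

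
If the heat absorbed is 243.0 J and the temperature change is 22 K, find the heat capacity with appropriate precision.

11 J/K

heat capacity = 243.0 J ÷ 22 K = 11.0454545455… J/K.
243.0 has 4 significant figures; 22 has 2.
Division/multiplication keeps the fewest: 2 significant figures.
Rounded: 11 J/K.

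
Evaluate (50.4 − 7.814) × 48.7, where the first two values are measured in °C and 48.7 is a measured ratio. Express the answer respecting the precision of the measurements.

50.4 °C − 7.814 °C = 42.586 °C; the difference is limited to 1 decimal place (3 s.f.).
Carrying full precision, 42.586 × 48.7 = 2073.9382 °C; 48.7 has 3 s.f., so the result keeps min(3, 3) = 3 s.f.
Rounded to 3 significant figures: 2.07 × 10^3 °C.

2.07 × 10^3 °C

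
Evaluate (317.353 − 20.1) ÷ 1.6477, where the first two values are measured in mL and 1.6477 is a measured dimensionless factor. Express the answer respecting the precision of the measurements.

317.353 mL − 20.1 mL = 297.253 mL; the difference is limited to 1 decimal place (4 s.f.).
Carrying full precision, 297.253 ÷ 1.6477 = 180.4048067… mL; 1.6477 has 5 s.f., so the result keeps min(4, 5) = 4 s.f.
Rounded to 4 significant figures: 180.4 mL.

180.4 mL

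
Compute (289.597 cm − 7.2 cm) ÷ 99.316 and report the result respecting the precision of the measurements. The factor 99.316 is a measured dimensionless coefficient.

2.843 cm

289.597 cm − 7.2 cm = 282.397 cm; the difference is limited to 1 decimal place (4 s.f.).
Carrying full precision, 282.397 ÷ 99.316 = 2.84341898586… cm; 99.316 has 5 s.f., so the result keeps min(4, 5) = 4 s.f.
Rounded to 4 significant figures: 2.843 cm.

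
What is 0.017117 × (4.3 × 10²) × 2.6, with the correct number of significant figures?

0.017117 × (4.3 × 10²) × 2.6 = 19.136806
Multiplication/division keeps the fewest significant figures: 0.017117 → 5 s.f., 4.3 × 10² → 2 s.f., 2.6 → 2 s.f.; limit is 2.
Rounded to 2 significant figures: 19.

19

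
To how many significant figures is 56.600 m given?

56.600: trailing zeros after a decimal point are significant.

5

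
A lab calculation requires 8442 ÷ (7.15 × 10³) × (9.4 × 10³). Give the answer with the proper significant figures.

1.1 × 10⁴

8442 ÷ (7.15 × 10³) × (9.4 × 10³) = 11098.5734266…
Multiplication/division keeps the fewest significant figures: 8442 → 4 s.f., 7.15 × 10³ → 3 s.f., 9.4 × 10³ → 2 s.f.; limit is 2.
Rounded to 2 significant figures: 1.1 × 10⁴.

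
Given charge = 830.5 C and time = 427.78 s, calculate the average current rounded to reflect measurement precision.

1.941 A

average current = 830.5 C ÷ 427.78 s = 1.94141848614… A.
830.5 has 4 significant figures; 427.78 has 5.
Division/multiplication keeps the fewest: 4 significant figures.
Rounded: 1.941 A.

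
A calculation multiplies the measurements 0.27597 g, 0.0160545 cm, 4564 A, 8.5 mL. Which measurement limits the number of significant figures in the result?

0.27597 g → 5 s.f.; 0.0160545 cm → 6 s.f.; 4564 A → 4 s.f.; 8.5 mL → 2 s.f.
The fewest is 2 significant figures, from 8.5 mL.

8.5 mL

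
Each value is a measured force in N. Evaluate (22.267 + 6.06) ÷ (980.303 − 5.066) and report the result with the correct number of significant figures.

0.02905

22.267 + 6.06 = 28.327, limited to 2 d.p. → 4 s.f.; 980.303 − 5.066 = 975.237, limited to 3 d.p. → 6 s.f.
Carrying full precision, 28.327 ÷ 975.237 = 0.0290462728547…; keep min(4, 6) = 4 s.f.
Rounded to 4 significant figures: 0.02905.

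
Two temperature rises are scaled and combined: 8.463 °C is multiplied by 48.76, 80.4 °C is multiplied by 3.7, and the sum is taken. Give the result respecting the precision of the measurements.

7.1 × 10² °C

8.463 × 48.76 = 412.65588 → 412.7 °C (4 s.f., last digit at the 10^-1 place).
80.4 × 3.7 = 297.48 → 3.0 × 10² °C (2 s.f., last digit at the 10^1 place).
Sum: 710.13588 °C; keep the coarser place, 10^1.
Result: 7.1 × 10² °C.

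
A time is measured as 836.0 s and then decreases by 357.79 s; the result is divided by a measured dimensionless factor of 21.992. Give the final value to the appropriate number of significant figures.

836.0 s − 357.79 s = 478.21 s; the difference is limited to 1 decimal place (4 s.f.).
Carrying full precision, 478.21 ÷ 21.992 = 21.7447253547… s; 21.992 has 5 s.f., so the result keeps min(4, 5) = 4 s.f.
Rounded to 4 significant figures: 21.74 s.

21.74 s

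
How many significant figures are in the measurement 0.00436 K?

0.00436: leading zeros are not significant.

3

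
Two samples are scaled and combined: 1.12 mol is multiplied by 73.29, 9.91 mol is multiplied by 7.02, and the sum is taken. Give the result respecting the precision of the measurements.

151.7 mol

1.12 × 73.29 = 82.0848 → 82.1 mol (3 s.f., last digit at the 10^-1 place).
9.91 × 7.02 = 69.5682 → 69.6 mol (3 s.f., last digit at the 10^-1 place).
Sum: 151.653 mol; keep the coarser place, 10^-1.
Result: 151.7 mol.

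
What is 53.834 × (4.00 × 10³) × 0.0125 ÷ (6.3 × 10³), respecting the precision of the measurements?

53.834 × (4.00 × 10³) × 0.0125 ÷ (6.3 × 10³) = 0.427253968254…
Multiplication/division keeps the fewest significant figures: 53.834 → 5 s.f., 4.00 × 10³ → 3 s.f., 0.0125 → 3 s.f., 6.3 × 10³ → 2 s.f.; limit is 2.
Rounded to 2 significant figures: 0.43.

0.43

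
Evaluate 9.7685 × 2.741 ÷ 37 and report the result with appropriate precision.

0.72

9.7685 × 2.741 ÷ 37 = 0.723661040541…
Multiplication/division keeps the fewest significant figures: 9.7685 → 5 s.f., 2.741 → 4 s.f., 37 → 2 s.f.; limit is 2.
Rounded to 2 significant figures: 0.72.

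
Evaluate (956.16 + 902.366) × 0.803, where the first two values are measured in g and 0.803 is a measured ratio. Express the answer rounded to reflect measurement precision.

956.16 g + 902.366 g = 1858.526 g; the sum is limited to 2 decimal places (6 s.f.).
Carrying full precision, 1858.526 × 0.803 = 1492.396378 g; 0.803 has 3 s.f., so the result keeps min(6, 3) = 3 s.f.
Rounded to 3 significant figures: 1.49 × 10³ g.

1.49 × 10³ g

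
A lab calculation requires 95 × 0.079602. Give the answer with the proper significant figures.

7.6

95 × 0.079602 = 7.56219
Multiplication/division keeps the fewest significant figures: 95 → 2 s.f., 0.079602 → 5 s.f.; limit is 2.
Rounded to 2 significant figures: 7.6.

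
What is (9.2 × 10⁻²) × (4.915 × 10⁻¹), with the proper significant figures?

0.045

(9.2 × 10⁻²) × (4.915 × 10⁻¹) = 0.045218
Multiplication/division keeps the fewest significant figures: 9.2 × 10⁻² → 2 s.f., 4.915 × 10⁻¹ → 4 s.f.; limit is 2.
Rounded to 2 significant figures: 0.045.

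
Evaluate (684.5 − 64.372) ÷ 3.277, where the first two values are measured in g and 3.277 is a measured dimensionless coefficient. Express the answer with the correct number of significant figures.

684.5 g − 64.372 g = 620.128 g; the difference is limited to 1 decimal place (4 s.f.).
Carrying full precision, 620.128 ÷ 3.277 = 189.236496796… g; 3.277 has 4 s.f., so the result keeps min(4, 4) = 4 s.f.
Rounded to 4 significant figures: 189.2 g.

189.2 g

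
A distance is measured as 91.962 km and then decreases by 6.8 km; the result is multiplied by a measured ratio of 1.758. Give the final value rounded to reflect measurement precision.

1.50 × 10^2 km

91.962 km − 6.8 km = 85.162 km; the difference is limited to 1 decimal place (3 s.f.).
Carrying full precision, 85.162 × 1.758 = 149.714796 km; 1.758 has 4 s.f., so the result keeps min(3, 4) = 3 s.f.
Rounded to 3 significant figures: 1.50 × 10^2 km.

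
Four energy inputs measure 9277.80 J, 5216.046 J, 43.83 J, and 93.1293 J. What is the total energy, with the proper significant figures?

14630.81 J

9277.80 J + 5216.046 J + 43.83 J + 93.1293 J = 14630.8053 J.
Addition/subtraction keeps the fewest decimal places: 9277.80 → 2 decimal places, 5216.046 → 3 decimal places, 43.83 → 2 decimal places, 93.1293 → 4 decimal places; limit is 2.
Rounded to 2 decimal places: 14630.81 J.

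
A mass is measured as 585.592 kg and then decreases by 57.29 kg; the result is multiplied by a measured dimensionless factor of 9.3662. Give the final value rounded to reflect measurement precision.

4948.2 kg

585.592 kg − 57.29 kg = 528.302 kg; the difference is limited to 2 decimal places (5 s.f.).
Carrying full precision, 528.302 × 9.3662 = 4948.1821924 kg; 9.3662 has 5 s.f., so the result keeps min(5, 5) = 5 s.f.
Rounded to 5 significant figures: 4948.2 kg.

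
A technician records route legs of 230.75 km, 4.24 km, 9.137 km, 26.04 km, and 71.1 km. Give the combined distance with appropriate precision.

3.413 × 10^2 km

230.75 km + 4.24 km + 9.137 km + 26.04 km + 71.1 km = 341.267 km.
Addition/subtraction keeps the fewest decimal places: 230.75 → 2 decimal places, 4.24 → 2 decimal places, 9.137 → 3 decimal places, 26.04 → 2 decimal places, 71.1 → 1 decimal place; limit is 1.
Rounded to 1 decimal place: 3.413 × 10^2 km.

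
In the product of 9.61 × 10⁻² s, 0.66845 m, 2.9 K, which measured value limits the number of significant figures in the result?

2.9 K

9.61 × 10⁻² s → 3 s.f.; 0.66845 m → 5 s.f.; 2.9 K → 2 s.f.
The fewest is 2 significant figures, from 2.9 K.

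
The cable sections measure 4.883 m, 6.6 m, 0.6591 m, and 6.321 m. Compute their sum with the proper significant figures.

18.5 m

4.883 m + 6.6 m + 0.6591 m + 6.321 m = 18.4631 m.
Addition/subtraction keeps the fewest decimal places: 4.883 → 3 decimal places, 6.6 → 1 decimal place, 0.6591 → 4 decimal places, 6.321 → 3 decimal places; limit is 1.
Rounded to 1 decimal place: 18.5 m.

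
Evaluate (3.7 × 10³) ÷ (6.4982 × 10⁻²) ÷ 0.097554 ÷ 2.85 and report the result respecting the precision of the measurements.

2.0 × 10⁵

(3.7 × 10³) ÷ (6.4982 × 10⁻²) ÷ 0.097554 ÷ 2.85 = 204794.697972…
Multiplication/division keeps the fewest significant figures: 3.7 × 10³ → 2 s.f., 6.4982 × 10⁻² → 5 s.f., 0.097554 → 5 s.f., 2.85 → 3 s.f.; limit is 2.
Rounded to 2 significant figures: 2.0 × 10⁵.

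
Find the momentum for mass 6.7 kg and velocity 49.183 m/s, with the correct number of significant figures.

3.3 × 10² kg·m/s

momentum = 6.7 kg × 49.183 m/s = 329.5261 kg·m/s.
6.7 has 2 significant figures; 49.183 has 5.
Division/multiplication keeps the fewest: 2 significant figures.
Rounded: 3.3 × 10² kg·m/s.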